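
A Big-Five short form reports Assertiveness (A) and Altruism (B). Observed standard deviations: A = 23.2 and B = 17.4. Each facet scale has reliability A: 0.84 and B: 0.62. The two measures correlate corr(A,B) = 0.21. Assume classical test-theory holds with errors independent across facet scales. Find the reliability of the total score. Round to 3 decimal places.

Var(A+B) = 23.2² + 17.4² + 2·[23.2·17.4·0.21] = 841 + 169.546 = 1010.55.
Under uncorrelated errors the observed covariances equal the true-score covariances, so only the own-variance terms attenuate.
True-score variance = [23.2²·0.84 + 17.4²·0.62] + 169.546 = 639.833 + 169.546 = 809.378.
Reliability = 809.378 / 1010.55 = 0.801.

0.801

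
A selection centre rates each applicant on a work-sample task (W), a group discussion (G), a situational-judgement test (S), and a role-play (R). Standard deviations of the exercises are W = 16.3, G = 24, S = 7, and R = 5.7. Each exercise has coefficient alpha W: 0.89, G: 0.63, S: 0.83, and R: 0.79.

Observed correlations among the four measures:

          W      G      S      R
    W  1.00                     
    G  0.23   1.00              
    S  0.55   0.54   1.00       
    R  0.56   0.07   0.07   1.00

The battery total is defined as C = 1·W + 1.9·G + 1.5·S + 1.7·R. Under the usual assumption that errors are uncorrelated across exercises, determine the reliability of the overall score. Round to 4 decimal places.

Var(C) = 16.3² + 1.9²·24² + 1.5²·7² + 1.7²·5.7² + 2·[1.9·16.3·24·0.23 + 1.5·16.3·7·0.55 + 1.7·16.3·5.7·0.56 + 2.85·24·7·0.54 + 3.23·24·5.7·0.07 + 2.55·7·5.7·0.07] = 2549.2 + 1300.28 = 3849.48.
Under uncorrelated errors the observed covariances equal the true-score covariances, so only the own-variance terms attenuate.
True-score variance = [16.3²·0.89 + 1.9²·24²·0.63 + 1.5²·7²·0.83 + 1.7²·5.7²·0.79] + 1300.28 = 1712.15 + 1300.28 = 3012.43.
Reliability = 3012.43 / 3849.48 = 0.7826.

0.7826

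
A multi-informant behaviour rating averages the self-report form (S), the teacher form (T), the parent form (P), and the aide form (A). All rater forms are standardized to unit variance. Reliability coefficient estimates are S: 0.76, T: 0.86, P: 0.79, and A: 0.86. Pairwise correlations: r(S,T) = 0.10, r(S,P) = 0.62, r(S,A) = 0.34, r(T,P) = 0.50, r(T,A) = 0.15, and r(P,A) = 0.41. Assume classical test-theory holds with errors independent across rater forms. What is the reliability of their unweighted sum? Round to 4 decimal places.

0.9114

Var(S+T+P+A) = 4 + 2·[0.10 + 0.62 + 0.34 + 0.50 + 0.15 + 0.41] = 4 + 4.24 = 8.24.
With uncorrelated errors the cross-covariances are all true-score covariance, so they carry over unchanged; only the diagonal terms shrink to ρᵢσᵢ².
True-score variance = [0.76 + 0.86 + 0.79 + 0.86] + 4.24 = 3.27 + 4.24 = 7.51.
Reliability = 7.51 / 8.24 = 0.9114.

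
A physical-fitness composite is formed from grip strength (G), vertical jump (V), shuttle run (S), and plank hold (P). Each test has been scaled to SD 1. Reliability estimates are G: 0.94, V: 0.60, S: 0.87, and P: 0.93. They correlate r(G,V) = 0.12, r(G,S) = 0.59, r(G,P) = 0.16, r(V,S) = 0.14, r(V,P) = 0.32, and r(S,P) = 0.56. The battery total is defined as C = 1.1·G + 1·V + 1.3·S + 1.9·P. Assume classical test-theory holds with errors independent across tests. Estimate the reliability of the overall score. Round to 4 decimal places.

0.9347

Var(C) = 1.1² + 1 + 1.3² + 1.9² + 2·[1.1·0.12 + 1.43·0.59 + 2.09·0.16 + 1.3·0.14 + 1.9·0.32 + 2.47·0.56] = 7.51 + 6.9666 = 14.4766.
Under uncorrelated errors the observed covariances equal the true-score covariances, so only the own-variance terms attenuate.
True-score variance = [1.1²·0.94 + 0.60 + 1.3²·0.87 + 1.9²·0.93] + 6.9666 = 6.565 + 6.9666 = 13.5316.
Reliability = 13.5316 / 14.4766 = 0.9347.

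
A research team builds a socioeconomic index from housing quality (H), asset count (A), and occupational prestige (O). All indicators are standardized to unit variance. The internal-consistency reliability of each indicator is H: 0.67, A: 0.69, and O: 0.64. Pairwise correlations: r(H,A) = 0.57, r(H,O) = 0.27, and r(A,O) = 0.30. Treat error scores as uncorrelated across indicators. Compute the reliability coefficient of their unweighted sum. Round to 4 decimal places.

0.8106

Var(H+A+O) = 3 + 2·[0.57 + 0.27 + 0.30] = 3 + 2.28 = 5.28.
Because errors are independent across components, Cov(Tᵢ,Tⱼ) = Cov(Xᵢ,Xⱼ); the off-diagonal part of the true-score variance is the same as above.
True-score variance = [0.67 + 0.69 + 0.64] + 2.28 = 2 + 2.28 = 4.28.
Reliability = 4.28 / 5.28 = 0.8106.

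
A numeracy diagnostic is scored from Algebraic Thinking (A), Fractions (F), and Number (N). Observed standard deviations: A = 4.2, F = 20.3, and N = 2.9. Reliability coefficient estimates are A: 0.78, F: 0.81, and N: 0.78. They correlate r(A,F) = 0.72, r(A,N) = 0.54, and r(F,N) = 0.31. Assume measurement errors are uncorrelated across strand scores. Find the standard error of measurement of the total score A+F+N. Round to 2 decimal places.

9.17

Var(total) = 438.14 + 172.428 = 610.568.
True-score variance = 354.112 + 172.428 = 526.54, so reliability = 0.8624.
Error variance = 610.568 − 526.54 = 84.0281; SEM = √84.0281 = 9.17.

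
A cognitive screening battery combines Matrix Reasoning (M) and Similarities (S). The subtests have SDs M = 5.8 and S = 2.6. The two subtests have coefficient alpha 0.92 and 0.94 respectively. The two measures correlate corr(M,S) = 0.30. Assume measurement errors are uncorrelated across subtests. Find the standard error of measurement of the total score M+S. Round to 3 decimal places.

Var(total) = 40.4 + 9.048 = 49.448.
True-score variance = 37.3032 + 9.048 = 46.3512, so reliability = 0.9374.
Error variance = 49.448 − 46.3512 = 3.0968; SEM = √3.0968 = 1.760.

1.760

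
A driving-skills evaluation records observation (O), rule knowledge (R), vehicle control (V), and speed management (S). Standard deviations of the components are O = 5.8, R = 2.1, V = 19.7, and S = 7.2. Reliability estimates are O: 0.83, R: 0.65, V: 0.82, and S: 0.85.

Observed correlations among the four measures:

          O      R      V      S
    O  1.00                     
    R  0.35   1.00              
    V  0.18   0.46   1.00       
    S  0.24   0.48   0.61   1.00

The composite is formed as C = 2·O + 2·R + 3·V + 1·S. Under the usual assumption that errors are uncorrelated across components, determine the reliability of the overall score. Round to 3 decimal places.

Var(C) = 2²·5.8² + 2²·2.1² + 3²·19.7² + 7.2² + 2·[4·5.8·2.1·0.35 + 6·5.8·19.7·0.18 + 2·5.8·7.2·0.24 + 6·2.1·19.7·0.46 + 2·2.1·7.2·0.48 + 3·19.7·7.2·0.61] = 3696.85 + 1097.52 = 4794.37.
Because errors are independent across components, Cov(Tᵢ,Tⱼ) = Cov(Xᵢ,Xⱼ); the off-diagonal part of the true-score variance is the same as above.
True-score variance = [2²·5.8²·0.83 + 2²·2.1²·0.65 + 3²·19.7²·0.82 + 7.2²·0.85] + 1097.52 = 3031.32 + 1097.52 = 4128.84.
Reliability = 4128.84 / 4794.37 = 0.861.

0.861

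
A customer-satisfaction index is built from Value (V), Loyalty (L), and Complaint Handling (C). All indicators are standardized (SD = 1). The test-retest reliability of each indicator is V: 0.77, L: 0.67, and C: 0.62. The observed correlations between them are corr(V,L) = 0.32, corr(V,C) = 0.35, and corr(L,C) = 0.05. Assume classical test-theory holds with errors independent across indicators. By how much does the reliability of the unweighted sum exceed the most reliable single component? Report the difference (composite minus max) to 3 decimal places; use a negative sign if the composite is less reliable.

0.018

Var(sum) = 3 + 1.44 = 4.44; true-score variance = 2.06 + 1.44 = 3.5; composite reliability = 0.7883.
Max component reliability = 0.7700.
Difference = 0.7883 − 0.7700 = 0.018.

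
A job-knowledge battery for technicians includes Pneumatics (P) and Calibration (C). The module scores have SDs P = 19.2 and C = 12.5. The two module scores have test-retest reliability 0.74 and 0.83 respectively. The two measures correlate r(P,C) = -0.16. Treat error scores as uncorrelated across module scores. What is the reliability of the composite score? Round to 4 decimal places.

Var(P+C) = 19.2² + 12.5² + 2·[19.2·12.5·(-0.16)] = 524.89 − 76.8 = 448.09.
Because errors are independent across components, Cov(Tᵢ,Tⱼ) = Cov(Xᵢ,Xⱼ); the off-diagonal part of the true-score variance is the same as above.
True-score variance = [19.2²·0.74 + 12.5²·0.83] − 76.8 = 402.481 − 76.8 = 325.681.
Reliability = 325.681 / 448.09 = 0.7268.

0.7268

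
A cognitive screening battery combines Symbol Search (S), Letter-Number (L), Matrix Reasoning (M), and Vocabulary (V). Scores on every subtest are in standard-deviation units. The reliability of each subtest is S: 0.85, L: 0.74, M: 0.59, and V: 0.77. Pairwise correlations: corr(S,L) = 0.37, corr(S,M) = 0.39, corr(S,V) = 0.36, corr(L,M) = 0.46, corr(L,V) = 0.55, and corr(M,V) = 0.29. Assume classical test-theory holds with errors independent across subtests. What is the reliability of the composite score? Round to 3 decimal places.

Var(S+L+M+V) = 4 + 2·[0.37 + 0.39 + 0.36 + 0.46 + 0.55 + 0.29] = 4 + 4.84 = 8.84.
With uncorrelated errors the cross-covariances are all true-score covariance, so they carry over unchanged; only the diagonal terms shrink to ρᵢσᵢ².
True-score variance = [0.85 + 0.74 + 0.59 + 0.77] + 4.84 = 2.95 + 4.84 = 7.79.
Reliability = 7.79 / 8.84 = 0.881.

0.881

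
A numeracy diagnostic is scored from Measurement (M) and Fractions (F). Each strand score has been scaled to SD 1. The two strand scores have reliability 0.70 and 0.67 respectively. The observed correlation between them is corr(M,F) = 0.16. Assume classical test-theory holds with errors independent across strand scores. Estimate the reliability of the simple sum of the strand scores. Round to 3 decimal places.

0.728

Var(M+F) = 2 + 2·[0.16] = 2 + 0.32 = 2.32.
Under uncorrelated errors the observed covariances equal the true-score covariances, so only the own-variance terms attenuate.
True-score variance = [0.70 + 0.67] + 0.32 = 1.37 + 0.32 = 1.69.
Reliability = 1.69 / 2.32 = 0.728.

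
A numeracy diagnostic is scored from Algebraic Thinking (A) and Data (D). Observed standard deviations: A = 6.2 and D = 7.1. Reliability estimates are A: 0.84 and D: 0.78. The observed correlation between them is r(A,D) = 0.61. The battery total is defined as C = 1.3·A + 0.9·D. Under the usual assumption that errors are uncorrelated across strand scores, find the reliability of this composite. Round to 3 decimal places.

0.885

Var(C) = 1.3²·6.2² + 0.9²·7.1² + 2·[1.17·6.2·7.1·0.61] = 105.796 + 62.8341 = 168.63.
Under uncorrelated errors the observed covariances equal the true-score covariances, so only the own-variance terms attenuate.
True-score variance = [1.3²·6.2²·0.84 + 0.9²·7.1²·0.78] + 62.8341 = 86.4185 + 62.8341 = 149.253.
Reliability = 149.253 / 168.63 = 0.885.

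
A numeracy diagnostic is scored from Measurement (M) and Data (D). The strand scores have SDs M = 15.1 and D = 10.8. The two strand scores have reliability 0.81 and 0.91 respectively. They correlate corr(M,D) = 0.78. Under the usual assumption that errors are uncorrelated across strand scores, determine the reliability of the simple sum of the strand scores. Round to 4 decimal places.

Var(M+D) = 15.1² + 10.8² + 2·[15.1·10.8·0.78] = 344.65 + 254.405 = 599.055.
Under uncorrelated errors the observed covariances equal the true-score covariances, so only the own-variance terms attenuate.
True-score variance = [15.1²·0.81 + 10.8²·0.91] + 254.405 = 290.831 + 254.405 = 545.235.
Reliability = 545.235 / 599.055 = 0.9102.

0.9102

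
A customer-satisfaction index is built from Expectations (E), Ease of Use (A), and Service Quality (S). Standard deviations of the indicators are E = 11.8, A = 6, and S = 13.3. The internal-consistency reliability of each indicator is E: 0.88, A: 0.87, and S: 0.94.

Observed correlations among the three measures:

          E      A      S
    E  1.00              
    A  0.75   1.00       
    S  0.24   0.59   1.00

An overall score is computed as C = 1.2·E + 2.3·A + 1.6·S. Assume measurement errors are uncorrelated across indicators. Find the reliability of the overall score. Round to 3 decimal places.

Var(C) = 1.2²·11.8² + 2.3²·6² + 1.6²·13.3² + 2·[2.76·11.8·6·0.75 + 1.92·11.8·13.3·0.24 + 3.68·6·13.3·0.59] = 843.784 + 784.271 = 1628.06.
With uncorrelated errors the cross-covariances are all true-score covariance, so they carry over unchanged; only the diagonal terms shrink to ρᵢσᵢ².
True-score variance = [1.2²·11.8²·0.88 + 2.3²·6²·0.87 + 1.6²·13.3²·0.94] + 784.271 = 767.796 + 784.271 = 1552.07.
Reliability = 1552.07 / 1628.06 = 0.953.

0.953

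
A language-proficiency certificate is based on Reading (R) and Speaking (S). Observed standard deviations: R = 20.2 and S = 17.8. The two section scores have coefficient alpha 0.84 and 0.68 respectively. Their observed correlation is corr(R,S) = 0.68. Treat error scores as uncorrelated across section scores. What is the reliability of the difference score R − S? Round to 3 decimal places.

0.293

Var(R−S) = 20.2² + 17.8² − 2·20.2·17.8·0.68 = 724.88 − 489.002 = 235.878.
Under uncorrelated errors the observed covariances equal the true-score covariances, so only the own-variance terms attenuate.
True-score variance = [20.2²·0.84 + 17.8²·0.68] − 489.002 = 558.205 − 489.002 = 69.2032.
Reliability = 69.2032 / 235.878 = 0.293.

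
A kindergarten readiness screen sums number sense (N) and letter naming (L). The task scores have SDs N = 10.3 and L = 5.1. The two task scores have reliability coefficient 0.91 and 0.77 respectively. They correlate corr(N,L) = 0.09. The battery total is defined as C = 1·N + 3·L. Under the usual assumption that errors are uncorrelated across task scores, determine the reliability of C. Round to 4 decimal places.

0.8280

Var(C) = 10.3² + 3²·5.1² + 2·[3·10.3·5.1·0.09] = 340.18 + 28.3662 = 368.546.
With uncorrelated errors the cross-covariances are all true-score covariance, so they carry over unchanged; only the diagonal terms shrink to ρᵢσᵢ².
True-score variance = [10.3²·0.91 + 3²·5.1²·0.77] + 28.3662 = 276.791 + 28.3662 = 305.157.
Reliability = 305.157 / 368.546 = 0.8280.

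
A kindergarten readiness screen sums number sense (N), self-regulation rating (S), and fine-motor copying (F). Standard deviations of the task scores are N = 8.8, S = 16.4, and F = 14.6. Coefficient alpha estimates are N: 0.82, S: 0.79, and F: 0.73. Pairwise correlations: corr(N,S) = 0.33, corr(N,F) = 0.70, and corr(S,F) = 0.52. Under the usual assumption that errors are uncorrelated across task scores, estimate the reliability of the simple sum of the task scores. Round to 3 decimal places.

Var(N+S+F) = 8.8² + 16.4² + 14.6² + 2·[8.8·16.4·0.33 + 8.8·14.6·0.70 + 16.4·14.6·0.52] = 559.56 + 524.141 = 1083.7.
With uncorrelated errors the cross-covariances are all true-score covariance, so they carry over unchanged; only the diagonal terms shrink to ρᵢσᵢ².
True-score variance = [8.8²·0.82 + 16.4²·0.79 + 14.6²·0.73] + 524.141 = 431.586 + 524.141 = 955.727.
Reliability = 955.727 / 1083.7 = 0.882.

0.882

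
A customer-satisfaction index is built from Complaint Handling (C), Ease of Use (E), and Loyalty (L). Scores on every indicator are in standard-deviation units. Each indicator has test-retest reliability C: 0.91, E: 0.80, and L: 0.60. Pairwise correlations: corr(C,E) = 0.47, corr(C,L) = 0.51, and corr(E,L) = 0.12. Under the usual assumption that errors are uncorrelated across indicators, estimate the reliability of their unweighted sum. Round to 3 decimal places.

0.867

Var(C+E+L) = 3 + 2·[0.47 + 0.51 + 0.12] = 3 + 2.2 = 5.2.
Because errors are independent across components, Cov(Tᵢ,Tⱼ) = Cov(Xᵢ,Xⱼ); the off-diagonal part of the true-score variance is the same as above.
True-score variance = [0.91 + 0.80 + 0.60] + 2.2 = 2.31 + 2.2 = 4.51.
Reliability = 4.51 / 5.2 = 0.867.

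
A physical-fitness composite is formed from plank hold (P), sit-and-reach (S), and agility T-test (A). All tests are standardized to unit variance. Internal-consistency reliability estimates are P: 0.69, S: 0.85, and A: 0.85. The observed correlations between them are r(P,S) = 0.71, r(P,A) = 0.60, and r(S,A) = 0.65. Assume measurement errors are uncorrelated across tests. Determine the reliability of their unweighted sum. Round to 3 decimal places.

Var(P+S+A) = 3 + 2·[0.71 + 0.60 + 0.65] = 3 + 3.92 = 6.92.
With uncorrelated errors the cross-covariances are all true-score covariance, so they carry over unchanged; only the diagonal terms shrink to ρᵢσᵢ².
True-score variance = [0.69 + 0.85 + 0.85] + 3.92 = 2.39 + 3.92 = 6.31.
Reliability = 6.31 / 6.92 = 0.912.

0.912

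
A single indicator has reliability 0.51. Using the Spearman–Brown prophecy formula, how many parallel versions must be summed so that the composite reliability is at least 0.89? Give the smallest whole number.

8

k ≥ ρ*(1−ρ₁)/(ρ₁(1−ρ*)) = 0.89·0.49 / (0.51·0.11) = 7.774.
Smallest integer k = 8.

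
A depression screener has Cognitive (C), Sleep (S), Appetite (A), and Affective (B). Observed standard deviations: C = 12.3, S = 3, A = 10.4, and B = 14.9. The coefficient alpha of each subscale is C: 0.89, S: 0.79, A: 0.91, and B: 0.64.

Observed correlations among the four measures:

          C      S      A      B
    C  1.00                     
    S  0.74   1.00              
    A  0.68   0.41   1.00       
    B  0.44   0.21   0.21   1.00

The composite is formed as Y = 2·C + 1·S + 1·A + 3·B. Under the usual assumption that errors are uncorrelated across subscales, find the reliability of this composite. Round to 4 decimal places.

Var(Y) = 2²·12.3² + 3² + 10.4² + 3²·14.9² + 2·[2·12.3·3·0.74 + 2·12.3·10.4·0.68 + 6·12.3·14.9·0.44 + 3·10.4·0.41 + 3·3·14.9·0.21 + 3·10.4·14.9·0.21] = 2720.41 + 1701.99 = 4422.4.
With uncorrelated errors the cross-covariances are all true-score covariance, so they carry over unchanged; only the diagonal terms shrink to ρᵢσᵢ².
True-score variance = [2²·12.3²·0.89 + 3²·0.79 + 10.4²·0.91 + 3²·14.9²·0.64] + 1701.99 = 1922.91 + 1701.99 = 3624.89.
Reliability = 3624.89 / 4422.4 = 0.8197.

0.8197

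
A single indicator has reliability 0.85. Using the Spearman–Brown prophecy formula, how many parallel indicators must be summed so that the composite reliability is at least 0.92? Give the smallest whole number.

k ≥ ρ*(1−ρ₁)/(ρ₁(1−ρ*)) = 0.92·0.15 / (0.85·0.08) = 2.029.
Smallest integer k = 3.

3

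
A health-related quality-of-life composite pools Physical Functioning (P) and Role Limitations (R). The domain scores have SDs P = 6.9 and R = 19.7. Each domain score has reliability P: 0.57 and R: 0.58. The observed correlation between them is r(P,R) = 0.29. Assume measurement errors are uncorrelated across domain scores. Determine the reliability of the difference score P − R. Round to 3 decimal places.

Var(P−R) = 6.9² + 19.7² − 2·6.9·19.7·0.29 = 435.7 − 78.8394 = 356.861.
With uncorrelated errors the cross-covariances are all true-score covariance, so they carry over unchanged; only the diagonal terms shrink to ρᵢσᵢ².
True-score variance = [6.9²·0.57 + 19.7²·0.58] − 78.8394 = 252.23 − 78.8394 = 173.39.
Reliability = 173.39 / 356.861 = 0.486.

0.486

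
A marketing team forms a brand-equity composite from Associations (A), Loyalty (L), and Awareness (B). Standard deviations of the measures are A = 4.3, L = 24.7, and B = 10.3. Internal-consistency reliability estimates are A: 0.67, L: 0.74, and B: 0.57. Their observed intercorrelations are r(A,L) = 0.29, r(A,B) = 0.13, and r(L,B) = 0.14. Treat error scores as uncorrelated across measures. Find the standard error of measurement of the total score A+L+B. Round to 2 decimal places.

Var(total) = 734.67 + 144.352 = 879.022.
True-score variance = 524.326 + 144.352 = 668.678, so reliability = 0.7607.
Error variance = 879.022 − 668.678 = 210.344; SEM = √210.344 = 14.50.

14.50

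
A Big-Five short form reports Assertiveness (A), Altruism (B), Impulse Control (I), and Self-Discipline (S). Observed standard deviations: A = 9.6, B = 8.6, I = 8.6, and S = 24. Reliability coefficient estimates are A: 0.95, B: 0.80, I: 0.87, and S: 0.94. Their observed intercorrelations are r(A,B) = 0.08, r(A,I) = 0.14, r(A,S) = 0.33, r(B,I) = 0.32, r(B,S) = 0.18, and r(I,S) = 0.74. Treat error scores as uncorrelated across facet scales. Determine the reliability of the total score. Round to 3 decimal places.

Var(A+B+I+S) = 9.6² + 8.6² + 8.6² + 24² + 2·[9.6·8.6·0.08 + 9.6·8.6·0.14 + 9.6·24·0.33 + 8.6·8.6·0.32 + 8.6·24·0.18 + 8.6·24·0.74] = 816.08 + 615.501 = 1431.58.
Because errors are independent across components, Cov(Tᵢ,Tⱼ) = Cov(Xᵢ,Xⱼ); the off-diagonal part of the true-score variance is the same as above.
True-score variance = [9.6²·0.95 + 8.6²·0.80 + 8.6²·0.87 + 24²·0.94] + 615.501 = 752.505 + 615.501 = 1368.01.
Reliability = 1368.01 / 1431.58 = 0.956.

0.956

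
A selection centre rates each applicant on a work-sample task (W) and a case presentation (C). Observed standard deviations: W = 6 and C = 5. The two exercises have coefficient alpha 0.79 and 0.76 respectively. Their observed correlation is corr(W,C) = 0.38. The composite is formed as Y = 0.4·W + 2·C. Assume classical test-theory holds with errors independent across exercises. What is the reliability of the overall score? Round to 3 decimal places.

0.797

Var(Y) = 0.4²·6² + 2²·5² + 2·[0.8·6·5·0.38] = 105.76 + 18.24 = 124.
With uncorrelated errors the cross-covariances are all true-score covariance, so they carry over unchanged; only the diagonal terms shrink to ρᵢσᵢ².
True-score variance = [0.4²·6²·0.79 + 2²·5²·0.76] + 18.24 = 80.5504 + 18.24 = 98.7904.
Reliability = 98.7904 / 124 = 0.797.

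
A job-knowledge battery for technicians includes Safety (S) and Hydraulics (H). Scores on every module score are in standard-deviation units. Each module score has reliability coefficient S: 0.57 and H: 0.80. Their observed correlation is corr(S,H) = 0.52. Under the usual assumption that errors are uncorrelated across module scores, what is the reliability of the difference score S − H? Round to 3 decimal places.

0.344

Var(S−H) = 1 + 1 − 2·0.52 = 2 − 1.04 = 0.96.
Because errors are independent across components, Cov(Tᵢ,Tⱼ) = Cov(Xᵢ,Xⱼ); the off-diagonal part of the true-score variance is the same as above.
True-score variance = [0.57 + 0.80] − 1.04 = 1.37 − 1.04 = 0.33.
Reliability = 0.33 / 0.96 = 0.344.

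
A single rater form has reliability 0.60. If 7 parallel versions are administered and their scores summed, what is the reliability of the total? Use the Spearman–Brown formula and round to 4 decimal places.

0.9130

ρ_k = kρ / (1 + (k−1)ρ) = 7·0.60 / (1 + 6·0.60) = 4.200 / 4.600 = 0.9130.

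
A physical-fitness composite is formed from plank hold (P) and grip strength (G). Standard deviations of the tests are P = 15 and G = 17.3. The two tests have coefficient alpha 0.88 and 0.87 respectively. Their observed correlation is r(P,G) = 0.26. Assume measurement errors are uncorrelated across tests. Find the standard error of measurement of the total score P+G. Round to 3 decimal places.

Var(total) = 524.29 + 134.94 = 659.23.
True-score variance = 458.382 + 134.94 = 593.322, so reliability = 0.9000.
Error variance = 659.23 − 593.322 = 65.9077; SEM = √65.9077 = 8.118.

8.118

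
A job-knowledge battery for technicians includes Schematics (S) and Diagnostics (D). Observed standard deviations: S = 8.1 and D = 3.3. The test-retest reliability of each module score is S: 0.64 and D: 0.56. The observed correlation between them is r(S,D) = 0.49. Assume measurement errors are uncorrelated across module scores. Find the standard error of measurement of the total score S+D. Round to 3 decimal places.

5.330

Var(total) = 76.5 + 26.1954 = 102.695.
True-score variance = 48.0888 + 26.1954 = 74.2842, so reliability = 0.7233.
Error variance = 102.695 − 74.2842 = 28.4112; SEM = √28.4112 = 5.330.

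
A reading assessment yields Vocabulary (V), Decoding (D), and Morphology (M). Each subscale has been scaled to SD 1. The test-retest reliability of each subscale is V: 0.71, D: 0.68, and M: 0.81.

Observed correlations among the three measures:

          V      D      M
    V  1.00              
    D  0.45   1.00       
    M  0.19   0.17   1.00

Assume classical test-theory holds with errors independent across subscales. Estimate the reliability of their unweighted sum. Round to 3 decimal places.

Var(V+D+M) = 3 + 2·[0.45 + 0.19 + 0.17] = 3 + 1.62 = 4.62.
With uncorrelated errors the cross-covariances are all true-score covariance, so they carry over unchanged; only the diagonal terms shrink to ρᵢσᵢ².
True-score variance = [0.71 + 0.68 + 0.81] + 1.62 = 2.2 + 1.62 = 3.82.
Reliability = 3.82 / 4.62 = 0.827.

0.827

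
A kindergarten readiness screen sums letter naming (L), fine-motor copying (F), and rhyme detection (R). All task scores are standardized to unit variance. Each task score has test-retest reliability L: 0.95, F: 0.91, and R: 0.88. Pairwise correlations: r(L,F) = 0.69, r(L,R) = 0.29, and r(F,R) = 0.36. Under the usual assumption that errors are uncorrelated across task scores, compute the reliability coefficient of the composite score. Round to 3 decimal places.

Var(L+F+R) = 3 + 2·[0.69 + 0.29 + 0.36] = 3 + 2.68 = 5.68.
Because errors are independent across components, Cov(Tᵢ,Tⱼ) = Cov(Xᵢ,Xⱼ); the off-diagonal part of the true-score variance is the same as above.
True-score variance = [0.95 + 0.91 + 0.88] + 2.68 = 2.74 + 2.68 = 5.42.
Reliability = 5.42 / 5.68 = 0.954.

0.954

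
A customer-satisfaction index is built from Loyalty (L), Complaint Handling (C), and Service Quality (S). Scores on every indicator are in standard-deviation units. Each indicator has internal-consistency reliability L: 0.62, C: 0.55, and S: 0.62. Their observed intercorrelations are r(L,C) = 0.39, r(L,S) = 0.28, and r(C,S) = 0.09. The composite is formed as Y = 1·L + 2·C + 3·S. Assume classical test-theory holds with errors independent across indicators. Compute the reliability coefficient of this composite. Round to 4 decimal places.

Var(Y) = 1 + 2² + 3² + 2·[2·0.39 + 3·0.28 + 6·0.09] = 14 + 4.32 = 18.32.
Because errors are independent across components, Cov(Tᵢ,Tⱼ) = Cov(Xᵢ,Xⱼ); the off-diagonal part of the true-score variance is the same as above.
True-score variance = [0.62 + 2²·0.55 + 3²·0.62] + 4.32 = 8.4 + 4.32 = 12.72.
Reliability = 12.72 / 18.32 = 0.6943.

0.6943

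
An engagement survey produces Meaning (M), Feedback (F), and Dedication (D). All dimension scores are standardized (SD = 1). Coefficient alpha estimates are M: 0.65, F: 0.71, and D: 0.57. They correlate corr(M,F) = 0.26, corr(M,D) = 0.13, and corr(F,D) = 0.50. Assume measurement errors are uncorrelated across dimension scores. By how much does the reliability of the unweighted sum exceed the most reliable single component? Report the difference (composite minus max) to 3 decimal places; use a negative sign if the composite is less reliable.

Var(sum) = 3 + 1.78 = 4.78; true-score variance = 1.93 + 1.78 = 3.71; composite reliability = 0.7762.
Max component reliability = 0.7100.
Difference = 0.7762 − 0.7100 = 0.066.

0.066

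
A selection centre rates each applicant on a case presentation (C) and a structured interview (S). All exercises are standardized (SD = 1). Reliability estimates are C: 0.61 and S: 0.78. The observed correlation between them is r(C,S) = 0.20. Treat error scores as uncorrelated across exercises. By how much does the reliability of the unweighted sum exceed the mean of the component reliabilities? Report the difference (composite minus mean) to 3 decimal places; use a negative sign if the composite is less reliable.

0.051

Var(sum) = 2 + 0.4 = 2.4; true-score variance = 1.39 + 0.4 = 1.79; composite reliability = 0.7458.
Mean component reliability = 0.6950.
Difference = 0.7458 − 0.6950 = 0.051.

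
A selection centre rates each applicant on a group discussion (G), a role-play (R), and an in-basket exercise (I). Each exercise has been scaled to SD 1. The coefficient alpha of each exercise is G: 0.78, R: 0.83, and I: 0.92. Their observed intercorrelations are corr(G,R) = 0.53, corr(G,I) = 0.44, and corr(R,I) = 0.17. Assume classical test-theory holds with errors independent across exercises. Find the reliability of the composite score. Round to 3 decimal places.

Var(G+R+I) = 3 + 2·[0.53 + 0.44 + 0.17] = 3 + 2.28 = 5.28.
Because errors are independent across components, Cov(Tᵢ,Tⱼ) = Cov(Xᵢ,Xⱼ); the off-diagonal part of the true-score variance is the same as above.
True-score variance = [0.78 + 0.83 + 0.92] + 2.28 = 2.53 + 2.28 = 4.81.
Reliability = 4.81 / 5.28 = 0.911.

0.911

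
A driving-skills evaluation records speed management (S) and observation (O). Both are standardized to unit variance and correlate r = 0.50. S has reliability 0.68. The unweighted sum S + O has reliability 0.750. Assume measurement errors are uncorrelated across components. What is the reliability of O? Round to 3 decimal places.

Var(S+O) = 2 + 2·0.50 = 3.000.
True-score variance = ρ_S + ρ_O + 2·0.50, so 0.750 = (0.68 + ρ_O + 1.00) / 3.000.
ρ_O = 0.750·3.000 − 0.68 − 1.00 = 0.570.

0.570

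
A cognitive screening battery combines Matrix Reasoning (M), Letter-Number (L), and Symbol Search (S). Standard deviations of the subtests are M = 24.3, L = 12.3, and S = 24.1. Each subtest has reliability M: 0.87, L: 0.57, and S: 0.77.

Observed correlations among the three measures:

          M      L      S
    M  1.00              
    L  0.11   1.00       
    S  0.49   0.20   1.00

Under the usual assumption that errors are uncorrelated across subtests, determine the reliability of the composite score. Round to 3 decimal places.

Var(M+L+S) = 24.3² + 12.3² + 24.1² + 2·[24.3·12.3·0.11 + 24.3·24.1·0.49 + 12.3·24.1·0.20] = 1322.59 + 758.245 = 2080.84.
With uncorrelated errors the cross-covariances are all true-score covariance, so they carry over unchanged; only the diagonal terms shrink to ρᵢσᵢ².
True-score variance = [24.3²·0.87 + 12.3²·0.57 + 24.1²·0.77] + 758.245 = 1047.19 + 758.245 = 1805.43.
Reliability = 1805.43 / 2080.84 = 0.868.

0.868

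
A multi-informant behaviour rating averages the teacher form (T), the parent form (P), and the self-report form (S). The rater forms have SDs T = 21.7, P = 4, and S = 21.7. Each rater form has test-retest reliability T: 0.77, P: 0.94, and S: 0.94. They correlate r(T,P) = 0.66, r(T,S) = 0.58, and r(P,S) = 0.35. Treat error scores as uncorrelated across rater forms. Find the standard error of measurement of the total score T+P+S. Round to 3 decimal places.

11.727

Var(total) = 957.78 + 721.568 = 1679.35.
True-score variance = 820.262 + 721.568 = 1541.83, so reliability = 0.9181.
Error variance = 1679.35 − 1541.83 = 137.518; SEM = √137.518 = 11.727.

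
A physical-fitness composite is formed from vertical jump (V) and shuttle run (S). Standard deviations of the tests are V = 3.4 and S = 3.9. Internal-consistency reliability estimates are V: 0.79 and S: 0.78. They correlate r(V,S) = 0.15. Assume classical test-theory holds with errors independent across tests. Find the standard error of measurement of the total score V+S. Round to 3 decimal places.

2.403

Var(total) = 26.77 + 3.978 = 30.748.
True-score variance = 20.9962 + 3.978 = 24.9742, so reliability = 0.8122.
Error variance = 30.748 − 24.9742 = 5.7738; SEM = √5.7738 = 2.403.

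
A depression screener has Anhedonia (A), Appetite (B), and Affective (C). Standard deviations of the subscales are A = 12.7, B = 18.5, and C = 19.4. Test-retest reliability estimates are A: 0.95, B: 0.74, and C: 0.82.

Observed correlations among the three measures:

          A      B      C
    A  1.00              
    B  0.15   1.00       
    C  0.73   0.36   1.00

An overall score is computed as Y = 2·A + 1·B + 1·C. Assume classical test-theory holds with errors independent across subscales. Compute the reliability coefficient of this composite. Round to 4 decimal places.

Var(Y) = 2²·12.7² + 18.5² + 19.4² + 2·[2·12.7·18.5·0.15 + 2·12.7·19.4·0.73 + 18.5·19.4·0.36] = 1363.77 + 1118.81 = 2482.58.
With uncorrelated errors the cross-covariances are all true-score covariance, so they carry over unchanged; only the diagonal terms shrink to ρᵢσᵢ².
True-score variance = [2²·12.7²·0.95 + 18.5²·0.74 + 19.4²·0.82] + 1118.81 = 1174.78 + 1118.81 = 2293.59.
Reliability = 2293.59 / 2482.58 = 0.9239.

0.9239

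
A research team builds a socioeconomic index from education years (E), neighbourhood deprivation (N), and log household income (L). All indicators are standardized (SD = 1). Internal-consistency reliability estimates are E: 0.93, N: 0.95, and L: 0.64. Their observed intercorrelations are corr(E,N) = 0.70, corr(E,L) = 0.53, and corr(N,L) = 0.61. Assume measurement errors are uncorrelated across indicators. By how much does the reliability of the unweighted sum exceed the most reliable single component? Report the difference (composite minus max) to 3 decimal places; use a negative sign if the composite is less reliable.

-0.022

Var(sum) = 3 + 3.68 = 6.68; true-score variance = 2.52 + 3.68 = 6.2; composite reliability = 0.9281.
Max component reliability = 0.9500.
Difference = 0.9281 − 0.9500 = -0.022.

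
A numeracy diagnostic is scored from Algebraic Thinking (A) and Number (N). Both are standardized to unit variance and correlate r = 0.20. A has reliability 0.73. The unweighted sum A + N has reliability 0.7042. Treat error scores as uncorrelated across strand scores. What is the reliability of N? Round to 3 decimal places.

0.560

Var(A+N) = 2 + 2·0.20 = 2.400.
True-score variance = ρ_A + ρ_N + 2·0.20, so 0.7042 = (0.73 + ρ_N + 0.40) / 2.400.
ρ_N = 0.7042·2.400 − 0.73 − 0.40 = 0.560.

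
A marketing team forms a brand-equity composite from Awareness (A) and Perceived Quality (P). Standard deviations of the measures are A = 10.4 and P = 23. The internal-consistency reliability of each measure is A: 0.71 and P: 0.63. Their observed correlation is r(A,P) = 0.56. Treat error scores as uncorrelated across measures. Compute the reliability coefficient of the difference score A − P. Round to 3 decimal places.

Var(A−P) = 10.4² + 23² − 2·10.4·23·0.56 = 637.16 − 267.904 = 369.256.
Because errors are independent across components, Cov(Tᵢ,Tⱼ) = Cov(Xᵢ,Xⱼ); the off-diagonal part of the true-score variance is the same as above.
True-score variance = [10.4²·0.71 + 23²·0.63] − 267.904 = 410.064 − 267.904 = 142.16.
Reliability = 142.16 / 369.256 = 0.385.

0.385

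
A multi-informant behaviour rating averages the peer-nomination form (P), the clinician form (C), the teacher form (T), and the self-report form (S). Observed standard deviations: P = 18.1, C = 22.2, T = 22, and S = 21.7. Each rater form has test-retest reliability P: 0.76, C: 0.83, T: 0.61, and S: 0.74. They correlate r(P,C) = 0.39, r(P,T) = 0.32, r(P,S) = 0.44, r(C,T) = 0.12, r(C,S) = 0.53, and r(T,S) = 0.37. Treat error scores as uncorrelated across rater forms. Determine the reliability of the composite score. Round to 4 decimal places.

0.8710

Var(P+C+T+S) = 18.1² + 22.2² + 22² + 21.7² + 2·[18.1·22.2·0.39 + 18.1·22·0.32 + 18.1·21.7·0.44 + 22.2·22·0.12 + 22.2·21.7·0.53 + 22·21.7·0.37] = 1775.34 + 1895.04 = 3670.38.
With uncorrelated errors the cross-covariances are all true-score covariance, so they carry over unchanged; only the diagonal terms shrink to ρᵢσᵢ².
True-score variance = [18.1²·0.76 + 22.2²·0.83 + 22²·0.61 + 21.7²·0.74] + 1895.04 = 1301.74 + 1895.04 = 3196.78.
Reliability = 3196.78 / 3670.38 = 0.8710.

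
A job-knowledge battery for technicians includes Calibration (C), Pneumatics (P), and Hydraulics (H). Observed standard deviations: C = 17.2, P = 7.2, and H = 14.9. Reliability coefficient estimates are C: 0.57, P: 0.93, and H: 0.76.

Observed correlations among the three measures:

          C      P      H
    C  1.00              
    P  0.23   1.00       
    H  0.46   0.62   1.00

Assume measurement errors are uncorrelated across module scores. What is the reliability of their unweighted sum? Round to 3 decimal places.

0.815

Var(C+P+H) = 17.2² + 7.2² + 14.9² + 2·[17.2·7.2·0.23 + 17.2·14.9·0.46 + 7.2·14.9·0.62] = 569.69 + 425.771 = 995.461.
With uncorrelated errors the cross-covariances are all true-score covariance, so they carry over unchanged; only the diagonal terms shrink to ρᵢσᵢ².
True-score variance = [17.2²·0.57 + 7.2²·0.93 + 14.9²·0.76] + 425.771 = 385.568 + 425.771 = 811.339.
Reliability = 811.339 / 995.461 = 0.815.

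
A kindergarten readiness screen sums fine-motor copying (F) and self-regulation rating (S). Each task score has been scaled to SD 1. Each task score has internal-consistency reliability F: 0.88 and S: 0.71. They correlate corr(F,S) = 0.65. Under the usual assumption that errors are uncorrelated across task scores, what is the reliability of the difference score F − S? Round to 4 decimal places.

Var(F−S) = 1 + 1 − 2·0.65 = 2 − 1.3 = 0.7.
With uncorrelated errors the cross-covariances are all true-score covariance, so they carry over unchanged; only the diagonal terms shrink to ρᵢσᵢ².
True-score variance = [0.88 + 0.71] − 1.3 = 1.59 − 1.3 = 0.29.
Reliability = 0.29 / 0.7 = 0.4143.

0.4143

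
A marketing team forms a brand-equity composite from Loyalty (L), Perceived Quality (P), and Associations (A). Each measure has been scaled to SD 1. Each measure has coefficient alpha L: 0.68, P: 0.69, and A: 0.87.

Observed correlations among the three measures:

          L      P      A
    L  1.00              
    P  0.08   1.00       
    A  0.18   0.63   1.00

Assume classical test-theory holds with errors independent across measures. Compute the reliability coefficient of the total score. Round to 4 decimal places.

Var(L+P+A) = 3 + 2·[0.08 + 0.18 + 0.63] = 3 + 1.78 = 4.78.
Under uncorrelated errors the observed covariances equal the true-score covariances, so only the own-variance terms attenuate.
True-score variance = [0.68 + 0.69 + 0.87] + 1.78 = 2.24 + 1.78 = 4.02.
Reliability = 4.02 / 4.78 = 0.8410.

0.8410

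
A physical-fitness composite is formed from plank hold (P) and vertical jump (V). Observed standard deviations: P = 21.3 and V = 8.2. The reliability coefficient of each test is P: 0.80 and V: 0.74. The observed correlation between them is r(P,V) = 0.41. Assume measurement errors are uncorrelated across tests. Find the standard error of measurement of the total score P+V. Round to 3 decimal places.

10.403

Var(total) = 520.93 + 143.221 = 664.151.
True-score variance = 412.71 + 143.221 = 555.931, so reliability = 0.8371.
Error variance = 664.151 − 555.931 = 108.22; SEM = √108.22 = 10.403.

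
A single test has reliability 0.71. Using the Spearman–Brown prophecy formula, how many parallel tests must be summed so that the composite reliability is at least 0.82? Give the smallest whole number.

k ≥ ρ*(1−ρ₁)/(ρ₁(1−ρ*)) = 0.82·0.29 / (0.71·0.18) = 1.861.
Smallest integer k = 2.

2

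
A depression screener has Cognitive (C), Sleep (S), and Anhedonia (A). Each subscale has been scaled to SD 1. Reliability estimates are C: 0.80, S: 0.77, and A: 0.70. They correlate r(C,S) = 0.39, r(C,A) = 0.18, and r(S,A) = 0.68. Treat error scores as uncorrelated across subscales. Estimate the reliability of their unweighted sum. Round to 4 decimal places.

Var(C+S+A) = 3 + 2·[0.39 + 0.18 + 0.68] = 3 + 2.5 = 5.5.
Because errors are independent across components, Cov(Tᵢ,Tⱼ) = Cov(Xᵢ,Xⱼ); the off-diagonal part of the true-score variance is the same as above.
True-score variance = [0.80 + 0.77 + 0.70] + 2.5 = 2.27 + 2.5 = 4.77.
Reliability = 4.77 / 5.5 = 0.8673.

0.8673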